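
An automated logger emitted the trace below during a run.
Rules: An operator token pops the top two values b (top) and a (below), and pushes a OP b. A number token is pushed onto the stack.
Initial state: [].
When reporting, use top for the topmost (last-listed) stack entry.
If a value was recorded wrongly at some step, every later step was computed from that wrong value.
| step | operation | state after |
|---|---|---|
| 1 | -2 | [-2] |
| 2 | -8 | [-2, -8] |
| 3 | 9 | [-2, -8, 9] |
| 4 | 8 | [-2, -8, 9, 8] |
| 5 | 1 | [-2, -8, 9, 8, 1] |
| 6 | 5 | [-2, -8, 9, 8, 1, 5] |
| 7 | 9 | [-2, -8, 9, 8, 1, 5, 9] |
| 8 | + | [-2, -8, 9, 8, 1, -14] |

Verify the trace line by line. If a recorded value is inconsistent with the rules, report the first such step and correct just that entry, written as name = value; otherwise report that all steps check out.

step 8, top = 14

Recomputing the run from the initial state:
step 1: [-2]
step 2: [-2, -8]
step 3: [-2, -8, 9]
step 4: [-2, -8, 9, 8]
step 5: [-2, -8, 9, 8, 1]
step 6: [-2, -8, 9, 8, 1, 5]
step 7: [-2, -8, 9, 8, 1, 5, 9]
step 8: [-2, -8, 9, 8, 1, 14]
The first disagreement with the trace is at step 8, where the value should be top = 14.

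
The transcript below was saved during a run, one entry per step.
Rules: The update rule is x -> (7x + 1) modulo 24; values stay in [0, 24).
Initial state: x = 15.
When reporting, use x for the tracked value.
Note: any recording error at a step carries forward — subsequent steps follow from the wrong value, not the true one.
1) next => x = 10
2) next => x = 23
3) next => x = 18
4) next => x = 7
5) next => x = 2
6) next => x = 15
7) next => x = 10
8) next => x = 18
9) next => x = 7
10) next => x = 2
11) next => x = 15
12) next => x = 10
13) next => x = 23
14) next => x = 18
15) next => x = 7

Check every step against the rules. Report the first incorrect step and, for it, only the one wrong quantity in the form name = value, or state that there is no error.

step 8, x = 23

1. x = (7*15 + 1) mod 24 = 10 (in agreement)
2. x = (7*10 + 1) mod 24 = 23 (checks out)
3. x = (7*23 + 1) mod 24 = 18 (exactly as logged)
4. x = (7*18 + 1) mod 24 = 7 (same as recorded)
5. x = (7*7 + 1) mod 24 = 2 (checks out)
6. x = (7*2 + 1) mod 24 = 15 (same as recorded)
7. x = (7*15 + 1) mod 24 = 10 (same as recorded)
8. x = (7*10 + 1) mod 24 = 23 (a discrepancy with the transcript)
The audit stops at step 8: the recorded entry is wrong and should be x = 23.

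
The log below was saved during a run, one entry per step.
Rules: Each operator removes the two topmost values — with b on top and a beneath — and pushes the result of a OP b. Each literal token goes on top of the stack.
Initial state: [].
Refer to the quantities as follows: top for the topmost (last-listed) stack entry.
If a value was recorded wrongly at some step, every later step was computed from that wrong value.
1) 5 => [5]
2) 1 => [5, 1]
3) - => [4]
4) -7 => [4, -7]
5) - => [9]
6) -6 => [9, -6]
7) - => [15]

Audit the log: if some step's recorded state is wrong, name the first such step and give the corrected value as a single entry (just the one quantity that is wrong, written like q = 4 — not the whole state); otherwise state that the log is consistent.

step 5, top = 11

Recomputing the run from the initial state:
step 1: [5]
step 2: [5, 1]
step 3: [4]
step 4: [4, -7]
step 5: [11]
step 6: [11, -6]
step 7: [17]
The first disagreement with the log is at step 5, where the value should be top = 11.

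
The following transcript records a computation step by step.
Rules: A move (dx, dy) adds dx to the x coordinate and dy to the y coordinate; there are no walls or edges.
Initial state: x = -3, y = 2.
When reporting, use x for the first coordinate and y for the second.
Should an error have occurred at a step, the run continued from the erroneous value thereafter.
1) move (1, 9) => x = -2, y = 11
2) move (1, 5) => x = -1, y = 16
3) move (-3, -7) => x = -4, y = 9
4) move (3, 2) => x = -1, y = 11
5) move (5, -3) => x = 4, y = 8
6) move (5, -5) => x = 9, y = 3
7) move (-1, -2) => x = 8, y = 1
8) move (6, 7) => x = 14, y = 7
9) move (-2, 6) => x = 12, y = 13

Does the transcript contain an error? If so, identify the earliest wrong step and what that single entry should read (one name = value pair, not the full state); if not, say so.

Recomputing the run from the initial state:
step 1: x = -2, y = 11
step 2: x = -1, y = 16
step 3: x = -4, y = 9
step 4: x = -1, y = 11
step 5: x = 4, y = 8
step 6: x = 9, y = 3
step 7: x = 8, y = 1
step 8: x = 14, y = 8
step 9: x = 12, y = 14
The first disagreement with the transcript is at step 8, where the value should be y = 8.

step 8, y = 8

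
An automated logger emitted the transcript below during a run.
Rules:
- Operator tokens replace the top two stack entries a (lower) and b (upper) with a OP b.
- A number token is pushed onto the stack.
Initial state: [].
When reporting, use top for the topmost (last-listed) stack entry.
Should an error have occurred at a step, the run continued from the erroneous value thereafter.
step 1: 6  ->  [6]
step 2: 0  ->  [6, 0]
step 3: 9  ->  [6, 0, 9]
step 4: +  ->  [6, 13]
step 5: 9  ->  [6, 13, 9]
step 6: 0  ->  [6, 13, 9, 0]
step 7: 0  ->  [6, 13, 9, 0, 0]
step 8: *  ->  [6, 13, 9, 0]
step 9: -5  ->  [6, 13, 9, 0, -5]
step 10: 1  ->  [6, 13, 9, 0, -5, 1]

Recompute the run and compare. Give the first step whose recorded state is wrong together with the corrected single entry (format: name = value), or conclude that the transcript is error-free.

step 1: push 6: top = 6 -> same as recorded
step 2: push 0: top = 0 -> verified
step 3: push 9: top = 9 -> exactly as logged
step 4: 0 + 9 = 9 -> the transcript has a different value
Step 4 is the first one off; corrected, top = 9.

step 4, top = 9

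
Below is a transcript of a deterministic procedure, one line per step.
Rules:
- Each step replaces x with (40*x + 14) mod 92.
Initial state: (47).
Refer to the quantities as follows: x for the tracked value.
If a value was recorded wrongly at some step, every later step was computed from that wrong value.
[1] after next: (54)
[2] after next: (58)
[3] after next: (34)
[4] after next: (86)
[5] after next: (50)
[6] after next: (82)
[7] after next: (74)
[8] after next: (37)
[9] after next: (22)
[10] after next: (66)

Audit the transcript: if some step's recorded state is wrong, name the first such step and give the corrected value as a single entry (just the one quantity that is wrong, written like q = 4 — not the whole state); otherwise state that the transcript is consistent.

step 8, x = 30

Recomputing the run from the initial state:
step 1: x = 54
step 2: x = 58
step 3: x = 34
step 4: x = 86
step 5: x = 50
step 6: x = 82
step 7: x = 74
step 8: x = 30
step 9: x = 18
step 10: x = 90
The first disagreement with the transcript is at step 8, where the value should be x = 30.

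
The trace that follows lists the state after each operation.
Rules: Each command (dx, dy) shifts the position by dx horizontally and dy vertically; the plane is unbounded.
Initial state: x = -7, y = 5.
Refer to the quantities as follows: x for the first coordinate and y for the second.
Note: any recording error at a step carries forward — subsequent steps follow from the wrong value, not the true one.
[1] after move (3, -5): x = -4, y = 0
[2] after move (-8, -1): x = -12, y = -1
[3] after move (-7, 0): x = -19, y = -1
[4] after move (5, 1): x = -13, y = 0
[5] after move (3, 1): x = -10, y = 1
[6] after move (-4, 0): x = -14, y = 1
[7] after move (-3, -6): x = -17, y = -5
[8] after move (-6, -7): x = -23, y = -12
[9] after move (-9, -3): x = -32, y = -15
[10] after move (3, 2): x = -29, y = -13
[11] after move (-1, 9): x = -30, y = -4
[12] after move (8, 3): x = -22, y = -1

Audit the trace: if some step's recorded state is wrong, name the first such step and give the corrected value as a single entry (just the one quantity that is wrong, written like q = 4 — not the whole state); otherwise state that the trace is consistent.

step 1: x = -7 + (3) = -4, y = 5 + (-5) = 0 -> consistent with the trace
step 2: x = -4 + (-8) = -12, y = 0 + (-1) = -1 -> exactly as logged
step 3: x = -12 + (-7) = -19, y = -1 + (0) = -1 -> verified
step 4: x = -19 + (5) = -14, y = -1 + (1) = 0 -> the entry is off here
Conclusion: step 4 carries the first error; the entry should be x = -14.

step 4, x = -14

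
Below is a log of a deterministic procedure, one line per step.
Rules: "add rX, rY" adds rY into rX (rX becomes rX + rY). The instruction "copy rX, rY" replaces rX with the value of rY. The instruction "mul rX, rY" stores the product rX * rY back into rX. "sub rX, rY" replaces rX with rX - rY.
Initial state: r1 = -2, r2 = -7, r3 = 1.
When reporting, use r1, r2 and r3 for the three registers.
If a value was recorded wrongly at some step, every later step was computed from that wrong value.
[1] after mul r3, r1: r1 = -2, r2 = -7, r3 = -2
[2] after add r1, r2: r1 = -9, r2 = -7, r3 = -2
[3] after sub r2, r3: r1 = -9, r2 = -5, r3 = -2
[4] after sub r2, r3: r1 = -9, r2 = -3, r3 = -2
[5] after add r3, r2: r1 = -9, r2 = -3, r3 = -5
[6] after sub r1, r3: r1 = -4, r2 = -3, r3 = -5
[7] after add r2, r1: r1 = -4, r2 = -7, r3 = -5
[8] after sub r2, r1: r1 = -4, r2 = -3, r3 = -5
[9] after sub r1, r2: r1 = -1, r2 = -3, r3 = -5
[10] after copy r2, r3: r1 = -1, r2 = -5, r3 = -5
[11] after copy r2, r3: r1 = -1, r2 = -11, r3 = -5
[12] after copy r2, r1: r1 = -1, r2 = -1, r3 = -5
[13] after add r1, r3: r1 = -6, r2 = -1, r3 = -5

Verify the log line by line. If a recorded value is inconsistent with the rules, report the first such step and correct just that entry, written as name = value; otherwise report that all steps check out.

step 11, r2 = -5

Recomputing the run from the initial state:
step 1: r1 = -2, r2 = -7, r3 = -2
step 2: r1 = -9, r2 = -7, r3 = -2
step 3: r1 = -9, r2 = -5, r3 = -2
step 4: r1 = -9, r2 = -3, r3 = -2
step 5: r1 = -9, r2 = -3, r3 = -5
step 6: r1 = -4, r2 = -3, r3 = -5
step 7: r1 = -4, r2 = -7, r3 = -5
step 8: r1 = -4, r2 = -3, r3 = -5
step 9: r1 = -1, r2 = -3, r3 = -5
step 10: r1 = -1, r2 = -5, r3 = -5
step 11: r1 = -1, r2 = -5, r3 = -5
step 12: r1 = -1, r2 = -1, r3 = -5
step 13: r1 = -6, r2 = -1, r3 = -5
The first disagreement with the log is at step 11, where the value should be r2 = -5.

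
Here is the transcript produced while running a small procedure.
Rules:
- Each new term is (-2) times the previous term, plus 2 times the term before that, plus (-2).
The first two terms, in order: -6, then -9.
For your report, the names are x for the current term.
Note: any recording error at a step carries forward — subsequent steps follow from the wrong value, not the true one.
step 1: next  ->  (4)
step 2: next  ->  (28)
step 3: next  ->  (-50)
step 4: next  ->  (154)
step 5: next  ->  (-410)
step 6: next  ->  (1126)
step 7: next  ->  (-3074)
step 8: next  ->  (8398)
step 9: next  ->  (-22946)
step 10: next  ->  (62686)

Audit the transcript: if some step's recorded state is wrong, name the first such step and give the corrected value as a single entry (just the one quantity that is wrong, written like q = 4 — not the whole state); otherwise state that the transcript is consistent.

step 2, x = -28

step 1: x = -2*(-9) + (2)*(-6) + (-2) = 4 -> same as recorded
step 2: x = -2*(4) + (2)*(-9) + (-2) = -28 -> the recorded entry deviates here
Conclusion: step 2 carries the first error; the entry should be x = -28.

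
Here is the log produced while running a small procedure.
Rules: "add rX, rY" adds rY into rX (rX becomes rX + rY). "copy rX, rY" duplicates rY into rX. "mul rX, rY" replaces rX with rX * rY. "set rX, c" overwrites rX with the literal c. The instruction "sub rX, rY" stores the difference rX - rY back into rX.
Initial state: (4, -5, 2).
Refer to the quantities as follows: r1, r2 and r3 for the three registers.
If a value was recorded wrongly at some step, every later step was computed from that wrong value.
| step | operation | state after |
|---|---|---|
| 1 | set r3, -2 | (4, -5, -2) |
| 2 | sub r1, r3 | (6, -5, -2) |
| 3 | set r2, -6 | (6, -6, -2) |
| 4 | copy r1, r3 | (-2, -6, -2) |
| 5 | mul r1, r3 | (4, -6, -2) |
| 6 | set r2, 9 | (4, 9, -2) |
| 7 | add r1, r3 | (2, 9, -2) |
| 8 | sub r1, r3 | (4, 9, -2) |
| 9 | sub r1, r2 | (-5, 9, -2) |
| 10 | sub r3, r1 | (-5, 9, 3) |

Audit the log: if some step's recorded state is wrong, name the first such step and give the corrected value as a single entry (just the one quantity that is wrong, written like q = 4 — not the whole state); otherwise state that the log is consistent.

Recomputing the run from the initial state:
step 1: r1 = 4, r2 = -5, r3 = -2
step 2: r1 = 6, r2 = -5, r3 = -2
step 3: r1 = 6, r2 = -6, r3 = -2
step 4: r1 = -2, r2 = -6, r3 = -2
step 5: r1 = 4, r2 = -6, r3 = -2
step 6: r1 = 4, r2 = 9, r3 = -2
step 7: r1 = 2, r2 = 9, r3 = -2
step 8: r1 = 4, r2 = 9, r3 = -2
step 9: r1 = -5, r2 = 9, r3 = -2
step 10: r1 = -5, r2 = 9, r3 = 3
This matches the log at every step.

no error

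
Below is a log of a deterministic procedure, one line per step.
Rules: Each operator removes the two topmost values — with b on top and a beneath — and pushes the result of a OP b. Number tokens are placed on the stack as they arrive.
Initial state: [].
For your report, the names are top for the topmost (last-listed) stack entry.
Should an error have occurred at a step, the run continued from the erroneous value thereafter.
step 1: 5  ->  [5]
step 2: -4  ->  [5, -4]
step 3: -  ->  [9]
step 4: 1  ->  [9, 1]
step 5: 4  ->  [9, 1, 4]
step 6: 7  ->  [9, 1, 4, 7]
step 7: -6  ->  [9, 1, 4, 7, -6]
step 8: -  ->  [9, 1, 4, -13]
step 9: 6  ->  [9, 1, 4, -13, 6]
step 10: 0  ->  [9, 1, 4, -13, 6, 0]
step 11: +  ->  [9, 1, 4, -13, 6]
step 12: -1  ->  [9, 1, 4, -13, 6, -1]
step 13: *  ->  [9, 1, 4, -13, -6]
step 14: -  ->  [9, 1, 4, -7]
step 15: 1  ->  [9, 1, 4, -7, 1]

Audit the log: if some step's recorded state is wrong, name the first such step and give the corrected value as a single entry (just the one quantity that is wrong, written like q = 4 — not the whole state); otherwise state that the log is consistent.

step 8, top = 13

Recomputing the run from the initial state:
step 1: [5]
step 2: [5, -4]
step 3: [9]
step 4: [9, 1]
step 5: [9, 1, 4]
step 6: [9, 1, 4, 7]
step 7: [9, 1, 4, 7, -6]
step 8: [9, 1, 4, 13]
step 9: [9, 1, 4, 13, 6]
step 10: [9, 1, 4, 13, 6, 0]
step 11: [9, 1, 4, 13, 6]
step 12: [9, 1, 4, 13, 6, -1]
step 13: [9, 1, 4, 13, -6]
step 14: [9, 1, 4, 19]
step 15: [9, 1, 4, 19, 1]
The first disagreement with the log is at step 8, where the value should be top = 13.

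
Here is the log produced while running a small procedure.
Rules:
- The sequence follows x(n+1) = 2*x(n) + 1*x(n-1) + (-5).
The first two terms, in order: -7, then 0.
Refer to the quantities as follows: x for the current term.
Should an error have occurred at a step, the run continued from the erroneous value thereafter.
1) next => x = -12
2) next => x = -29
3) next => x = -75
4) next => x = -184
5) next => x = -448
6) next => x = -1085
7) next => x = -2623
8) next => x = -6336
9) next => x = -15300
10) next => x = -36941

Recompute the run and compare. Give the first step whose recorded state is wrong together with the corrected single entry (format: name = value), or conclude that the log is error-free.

step 1: x = 2*(0) + (1)*(-7) + (-5) = -12 -> matches
step 2: x = 2*(-12) + (1)*(0) + (-5) = -29 -> exactly as logged
step 3: x = 2*(-29) + (1)*(-12) + (-5) = -75 -> in agreement
step 4: x = 2*(-75) + (1)*(-29) + (-5) = -184 -> consistent with the log
step 5: x = 2*(-184) + (1)*(-75) + (-5) = -448 -> consistent with the log
step 6: x = 2*(-448) + (1)*(-184) + (-5) = -1085 -> checks out
step 7: x = 2*(-1085) + (1)*(-448) + (-5) = -2623 -> agrees with the log
step 8: x = 2*(-2623) + (1)*(-1085) + (-5) = -6336 -> no discrepancy
step 9: x = 2*(-6336) + (1)*(-2623) + (-5) = -15300 -> confirmed correct
step 10: x = 2*(-15300) + (1)*(-6336) + (-5) = -36941 -> matches
Every step is consistent.

no error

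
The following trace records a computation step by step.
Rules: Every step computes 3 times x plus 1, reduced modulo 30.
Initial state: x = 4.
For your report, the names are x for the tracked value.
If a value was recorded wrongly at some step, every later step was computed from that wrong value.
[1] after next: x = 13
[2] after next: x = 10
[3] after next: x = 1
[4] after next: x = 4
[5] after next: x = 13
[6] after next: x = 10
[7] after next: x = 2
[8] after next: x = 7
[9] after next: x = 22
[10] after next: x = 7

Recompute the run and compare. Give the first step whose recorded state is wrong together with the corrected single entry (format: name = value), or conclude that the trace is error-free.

step 7, x = 1

Step 1: x = (3*4 + 1) mod 30 = 13 — checks out.
Step 2: x = (3*13 + 1) mod 30 = 10 — exactly as logged.
Step 3: x = (3*10 + 1) mod 30 = 1 — same as recorded.
Step 4: x = (3*1 + 1) mod 30 = 4 — exactly as logged.
Step 5: x = (3*4 + 1) mod 30 = 13 — verified.
Step 6: x = (3*13 + 1) mod 30 = 10 — matches.
Step 7: x = (3*10 + 1) mod 30 = 1 — not what was recorded.
The audit stops at step 7: the recorded entry is wrong and should be x = 1.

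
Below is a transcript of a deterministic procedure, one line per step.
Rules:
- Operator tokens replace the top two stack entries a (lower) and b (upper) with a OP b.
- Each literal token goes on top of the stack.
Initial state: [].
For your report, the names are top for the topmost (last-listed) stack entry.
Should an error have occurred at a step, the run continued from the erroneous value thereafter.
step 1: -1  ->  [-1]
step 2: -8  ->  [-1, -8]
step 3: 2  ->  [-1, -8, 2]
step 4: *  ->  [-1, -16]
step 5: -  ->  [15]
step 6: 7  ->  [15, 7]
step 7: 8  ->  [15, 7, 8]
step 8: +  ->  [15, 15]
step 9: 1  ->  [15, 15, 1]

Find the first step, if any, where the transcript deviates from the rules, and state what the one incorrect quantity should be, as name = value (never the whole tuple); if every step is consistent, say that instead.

Recomputing the run from the initial state:
step 1: [-1]
step 2: [-1, -8]
step 3: [-1, -8, 2]
step 4: [-1, -16]
step 5: [15]
step 6: [15, 7]
step 7: [15, 7, 8]
step 8: [15, 15]
step 9: [15, 15, 1]
This matches the transcript at every step.

no error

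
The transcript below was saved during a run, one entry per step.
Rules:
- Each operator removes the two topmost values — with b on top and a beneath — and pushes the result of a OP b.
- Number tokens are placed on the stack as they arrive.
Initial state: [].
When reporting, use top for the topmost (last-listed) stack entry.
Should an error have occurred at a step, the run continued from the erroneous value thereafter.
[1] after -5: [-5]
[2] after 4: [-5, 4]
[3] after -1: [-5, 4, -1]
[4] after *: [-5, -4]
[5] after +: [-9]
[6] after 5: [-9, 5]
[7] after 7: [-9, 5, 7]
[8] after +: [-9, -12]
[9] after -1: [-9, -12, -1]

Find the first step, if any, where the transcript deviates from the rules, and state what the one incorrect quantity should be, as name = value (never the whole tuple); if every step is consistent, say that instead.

step 8, top = 12

step 1: push -5: top = -5 -> same as recorded
step 2: push 4: top = 4 -> in agreement
step 3: push -1: top = -1 -> exactly as logged
step 4: 4 * -1 = -4 -> same as recorded
step 5: -5 + -4 = -9 -> consistent with the transcript
step 6: push 5: top = 5 -> matches
step 7: push 7: top = 7 -> same as recorded
step 8: 5 + 7 = 12 -> this is not what the transcript shows
The audit stops at step 8: the recorded entry is wrong and should be top = 12.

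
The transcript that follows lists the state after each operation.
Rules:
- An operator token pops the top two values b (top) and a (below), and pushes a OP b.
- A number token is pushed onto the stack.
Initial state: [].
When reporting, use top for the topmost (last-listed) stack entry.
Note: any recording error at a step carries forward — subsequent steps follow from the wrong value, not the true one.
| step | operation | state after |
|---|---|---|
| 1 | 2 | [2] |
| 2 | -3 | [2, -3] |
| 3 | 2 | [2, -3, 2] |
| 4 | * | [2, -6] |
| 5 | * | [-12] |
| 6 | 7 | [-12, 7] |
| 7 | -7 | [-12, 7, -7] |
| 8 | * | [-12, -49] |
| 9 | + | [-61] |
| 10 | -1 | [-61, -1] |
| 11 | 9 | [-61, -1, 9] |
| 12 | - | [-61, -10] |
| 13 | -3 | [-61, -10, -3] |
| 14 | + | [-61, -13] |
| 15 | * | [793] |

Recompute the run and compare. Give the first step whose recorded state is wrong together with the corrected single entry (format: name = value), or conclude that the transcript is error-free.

no error

Recomputing the run from the initial state:
step 1: [2]
step 2: [2, -3]
step 3: [2, -3, 2]
step 4: [2, -6]
step 5: [-12]
step 6: [-12, 7]
step 7: [-12, 7, -7]
step 8: [-12, -49]
step 9: [-61]
step 10: [-61, -1]
step 11: [-61, -1, 9]
step 12: [-61, -10]
step 13: [-61, -10, -3]
step 14: [-61, -13]
step 15: [793]
This matches the transcript at every step.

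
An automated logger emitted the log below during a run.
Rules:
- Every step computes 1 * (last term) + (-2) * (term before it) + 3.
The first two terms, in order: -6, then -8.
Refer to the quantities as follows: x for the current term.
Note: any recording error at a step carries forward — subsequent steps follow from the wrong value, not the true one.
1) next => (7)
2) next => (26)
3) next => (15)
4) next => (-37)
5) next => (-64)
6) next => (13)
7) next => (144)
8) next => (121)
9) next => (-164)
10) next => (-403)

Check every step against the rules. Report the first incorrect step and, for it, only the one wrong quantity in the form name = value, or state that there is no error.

step 4, x = -34

Recomputing the run from the initial state:
step 1: x = 7
step 2: x = 26
step 3: x = 15
step 4: x = -34
step 5: x = -61
step 6: x = 10
step 7: x = 135
step 8: x = 118
step 9: x = -149
step 10: x = -382
The first disagreement with the log is at step 4, where the value should be x = -34.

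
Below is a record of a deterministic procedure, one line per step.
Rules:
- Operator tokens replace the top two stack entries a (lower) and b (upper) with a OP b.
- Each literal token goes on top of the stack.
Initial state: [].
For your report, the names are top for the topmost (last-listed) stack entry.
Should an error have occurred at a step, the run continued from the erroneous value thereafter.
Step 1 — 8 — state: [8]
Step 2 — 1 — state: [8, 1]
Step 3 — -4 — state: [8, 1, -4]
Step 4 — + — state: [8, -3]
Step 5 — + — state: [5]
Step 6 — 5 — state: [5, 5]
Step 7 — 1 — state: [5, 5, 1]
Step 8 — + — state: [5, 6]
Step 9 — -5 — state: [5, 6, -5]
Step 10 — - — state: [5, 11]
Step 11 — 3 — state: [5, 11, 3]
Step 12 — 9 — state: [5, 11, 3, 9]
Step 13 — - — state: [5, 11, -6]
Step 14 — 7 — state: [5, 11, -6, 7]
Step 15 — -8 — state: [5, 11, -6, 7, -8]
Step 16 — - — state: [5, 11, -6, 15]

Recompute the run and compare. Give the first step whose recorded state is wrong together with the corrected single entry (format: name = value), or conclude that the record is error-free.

no error

Step 1: push 8: top = 8 — confirmed correct.
Step 2: push 1: top = 1 — exactly as logged.
Step 3: push -4: top = -4 — checks out.
Step 4: 1 + -4 = -3 — matches.
Step 5: 8 + -3 = 5 — in agreement.
Step 6: push 5: top = 5 — exactly as logged.
Step 7: push 1: top = 1 — consistent with the record.
Step 8: 5 + 1 = 6 — confirmed correct.
Step 9: push -5: top = -5 — consistent with the record.
Step 10: 6 - -5 = 11 — in agreement.
Step 11: push 3: top = 3 — same as recorded.
Step 12: push 9: top = 9 — same as recorded.
Step 13: 3 - 9 = -6 — consistent with the record.
Step 14: push 7: top = 7 — in agreement.
Step 15: push -8: top = -8 — verified.
Step 16: 7 - -8 = 15 — same as recorded.
Every step is consistent.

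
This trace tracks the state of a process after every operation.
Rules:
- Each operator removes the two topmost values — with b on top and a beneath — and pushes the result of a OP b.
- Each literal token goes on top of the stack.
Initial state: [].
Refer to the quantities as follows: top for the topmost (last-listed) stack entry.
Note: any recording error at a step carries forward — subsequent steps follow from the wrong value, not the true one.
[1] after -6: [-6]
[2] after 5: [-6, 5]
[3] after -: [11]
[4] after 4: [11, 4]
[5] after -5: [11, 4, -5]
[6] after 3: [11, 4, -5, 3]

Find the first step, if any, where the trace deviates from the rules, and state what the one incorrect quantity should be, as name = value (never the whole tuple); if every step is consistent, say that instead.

step 3, top = -11

Recomputing the run from the initial state:
step 1: [-6]
step 2: [-6, 5]
step 3: [-11]
step 4: [-11, 4]
step 5: [-11, 4, -5]
step 6: [-11, 4, -5, 3]
The first disagreement with the trace is at step 3, where the value should be top = -11.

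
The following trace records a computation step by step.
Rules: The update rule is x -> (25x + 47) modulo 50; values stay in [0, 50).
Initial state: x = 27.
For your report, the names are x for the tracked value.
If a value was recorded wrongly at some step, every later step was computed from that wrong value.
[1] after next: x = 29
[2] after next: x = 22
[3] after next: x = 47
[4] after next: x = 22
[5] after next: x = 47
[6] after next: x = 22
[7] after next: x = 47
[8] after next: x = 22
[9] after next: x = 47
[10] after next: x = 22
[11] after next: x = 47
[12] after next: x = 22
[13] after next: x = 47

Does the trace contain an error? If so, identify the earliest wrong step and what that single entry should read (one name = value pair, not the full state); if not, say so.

step 1: x = (25*27 + 47) mod 50 = 22 -> the recorded entry deviates here
First deviation found at step 1; the corrected entry is x = 22.

step 1, x = 22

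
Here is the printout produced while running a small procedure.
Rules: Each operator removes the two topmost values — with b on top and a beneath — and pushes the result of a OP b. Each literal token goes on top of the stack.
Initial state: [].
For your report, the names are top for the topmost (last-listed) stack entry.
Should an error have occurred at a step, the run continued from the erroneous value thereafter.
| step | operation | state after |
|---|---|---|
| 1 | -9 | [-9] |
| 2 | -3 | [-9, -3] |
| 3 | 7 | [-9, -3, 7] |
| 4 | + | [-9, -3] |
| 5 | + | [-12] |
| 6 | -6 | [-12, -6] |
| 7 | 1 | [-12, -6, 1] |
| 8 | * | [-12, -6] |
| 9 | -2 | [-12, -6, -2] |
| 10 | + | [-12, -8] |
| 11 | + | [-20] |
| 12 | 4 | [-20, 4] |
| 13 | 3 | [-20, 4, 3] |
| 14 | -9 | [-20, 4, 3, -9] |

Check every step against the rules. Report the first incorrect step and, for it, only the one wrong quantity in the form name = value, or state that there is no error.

step 4, top = 4

Recomputing the run from the initial state:
step 1: [-9]
step 2: [-9, -3]
step 3: [-9, -3, 7]
step 4: [-9, 4]
step 5: [-5]
step 6: [-5, -6]
step 7: [-5, -6, 1]
step 8: [-5, -6]
step 9: [-5, -6, -2]
step 10: [-5, -8]
step 11: [-13]
step 12: [-13, 4]
step 13: [-13, 4, 3]
step 14: [-13, 4, 3, -9]
The first disagreement with the printout is at step 4, where the value should be top = 4.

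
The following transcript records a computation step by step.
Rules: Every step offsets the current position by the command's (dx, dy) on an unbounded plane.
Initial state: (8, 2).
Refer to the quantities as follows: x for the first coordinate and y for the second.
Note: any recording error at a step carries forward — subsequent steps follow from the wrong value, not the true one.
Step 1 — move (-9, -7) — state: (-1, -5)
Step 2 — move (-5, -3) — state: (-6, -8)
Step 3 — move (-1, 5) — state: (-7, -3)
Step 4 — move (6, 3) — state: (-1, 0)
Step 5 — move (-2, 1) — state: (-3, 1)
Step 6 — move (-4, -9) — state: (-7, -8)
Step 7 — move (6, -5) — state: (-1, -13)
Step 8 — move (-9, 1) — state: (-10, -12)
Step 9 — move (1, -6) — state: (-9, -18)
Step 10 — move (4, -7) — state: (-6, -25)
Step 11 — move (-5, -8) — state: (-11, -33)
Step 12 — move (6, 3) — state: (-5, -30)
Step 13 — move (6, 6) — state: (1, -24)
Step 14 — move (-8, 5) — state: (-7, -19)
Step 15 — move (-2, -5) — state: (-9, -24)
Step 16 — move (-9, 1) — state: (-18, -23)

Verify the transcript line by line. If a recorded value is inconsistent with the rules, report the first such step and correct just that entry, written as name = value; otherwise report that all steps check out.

Recomputing the run from the initial state:
step 1: x = -1, y = -5
step 2: x = -6, y = -8
step 3: x = -7, y = -3
step 4: x = -1, y = 0
step 5: x = -3, y = 1
step 6: x = -7, y = -8
step 7: x = -1, y = -13
step 8: x = -10, y = -12
step 9: x = -9, y = -18
step 10: x = -5, y = -25
step 11: x = -10, y = -33
step 12: x = -4, y = -30
step 13: x = 2, y = -24
step 14: x = -6, y = -19
step 15: x = -8, y = -24
step 16: x = -17, y = -23
The first disagreement with the transcript is at step 10, where the value should be x = -5.

step 10, x = -5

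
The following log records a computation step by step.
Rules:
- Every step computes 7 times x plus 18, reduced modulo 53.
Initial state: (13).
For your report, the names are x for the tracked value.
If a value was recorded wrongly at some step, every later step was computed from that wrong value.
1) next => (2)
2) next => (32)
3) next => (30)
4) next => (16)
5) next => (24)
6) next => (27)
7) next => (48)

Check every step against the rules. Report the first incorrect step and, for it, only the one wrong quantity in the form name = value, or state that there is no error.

step 1: x = (7*13 + 18) mod 53 = 3 -> the log has a different value
First deviation found at step 1; the corrected entry is x = 3.

step 1, x = 3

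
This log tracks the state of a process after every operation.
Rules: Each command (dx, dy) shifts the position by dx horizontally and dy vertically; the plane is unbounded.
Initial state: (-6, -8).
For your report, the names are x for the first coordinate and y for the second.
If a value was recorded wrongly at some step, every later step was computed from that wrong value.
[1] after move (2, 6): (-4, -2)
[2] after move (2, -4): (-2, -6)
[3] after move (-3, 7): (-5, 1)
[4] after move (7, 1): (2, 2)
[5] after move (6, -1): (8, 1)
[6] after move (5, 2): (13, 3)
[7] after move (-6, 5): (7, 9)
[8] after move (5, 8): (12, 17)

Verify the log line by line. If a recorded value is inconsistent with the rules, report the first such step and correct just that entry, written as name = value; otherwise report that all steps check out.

Recomputing the run from the initial state:
step 1: x = -4, y = -2
step 2: x = -2, y = -6
step 3: x = -5, y = 1
step 4: x = 2, y = 2
step 5: x = 8, y = 1
step 6: x = 13, y = 3
step 7: x = 7, y = 8
step 8: x = 12, y = 16
The first disagreement with the log is at step 7, where the value should be y = 8.

step 7, y = 8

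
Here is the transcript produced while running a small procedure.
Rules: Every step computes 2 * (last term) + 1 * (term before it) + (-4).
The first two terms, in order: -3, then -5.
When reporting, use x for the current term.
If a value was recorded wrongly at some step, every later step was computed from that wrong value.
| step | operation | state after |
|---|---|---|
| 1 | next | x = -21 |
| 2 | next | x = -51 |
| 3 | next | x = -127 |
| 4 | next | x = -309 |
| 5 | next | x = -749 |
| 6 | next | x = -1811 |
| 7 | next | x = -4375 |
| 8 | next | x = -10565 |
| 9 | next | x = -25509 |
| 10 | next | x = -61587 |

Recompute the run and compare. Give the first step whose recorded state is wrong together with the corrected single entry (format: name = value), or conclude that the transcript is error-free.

step 1, x = -17

step 1: x = 2*(-5) + (1)*(-3) + (-4) = -17 -> this is not what the transcript shows
The earliest wrong entry is at step 1: it should read x = -17.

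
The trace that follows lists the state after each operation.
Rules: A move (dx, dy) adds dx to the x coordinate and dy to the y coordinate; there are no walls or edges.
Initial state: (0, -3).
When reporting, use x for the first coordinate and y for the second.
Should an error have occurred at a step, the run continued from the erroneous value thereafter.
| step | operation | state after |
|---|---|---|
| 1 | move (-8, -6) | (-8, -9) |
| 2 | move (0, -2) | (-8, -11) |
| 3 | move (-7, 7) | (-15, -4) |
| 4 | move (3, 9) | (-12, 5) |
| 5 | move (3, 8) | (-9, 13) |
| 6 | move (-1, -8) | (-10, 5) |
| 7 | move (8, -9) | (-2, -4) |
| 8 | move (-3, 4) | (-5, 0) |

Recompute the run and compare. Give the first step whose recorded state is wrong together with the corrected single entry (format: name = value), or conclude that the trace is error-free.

no error

Recomputing the run from the initial state:
step 1: x = -8, y = -9
step 2: x = -8, y = -11
step 3: x = -15, y = -4
step 4: x = -12, y = 5
step 5: x = -9, y = 13
step 6: x = -10, y = 5
step 7: x = -2, y = -4
step 8: x = -5, y = 0
This matches the trace at every step.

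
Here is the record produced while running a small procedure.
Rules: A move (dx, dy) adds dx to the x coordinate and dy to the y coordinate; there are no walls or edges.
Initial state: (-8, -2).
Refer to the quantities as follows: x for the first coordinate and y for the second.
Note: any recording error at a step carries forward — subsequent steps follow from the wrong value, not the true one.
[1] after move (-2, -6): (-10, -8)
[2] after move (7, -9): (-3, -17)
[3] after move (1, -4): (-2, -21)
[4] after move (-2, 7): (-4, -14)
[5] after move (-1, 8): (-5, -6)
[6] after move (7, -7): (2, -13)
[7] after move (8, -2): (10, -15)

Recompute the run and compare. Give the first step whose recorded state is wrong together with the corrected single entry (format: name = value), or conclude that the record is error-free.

step 1: x = -8 + (-2) = -10, y = -2 + (-6) = -8 -> consistent with the record
step 2: x = -10 + (7) = -3, y = -8 + (-9) = -17 -> no discrepancy
step 3: x = -3 + (1) = -2, y = -17 + (-4) = -21 -> consistent with the record
step 4: x = -2 + (-2) = -4, y = -21 + (7) = -14 -> checks out
step 5: x = -4 + (-1) = -5, y = -14 + (8) = -6 -> confirmed correct
step 6: x = -5 + (7) = 2, y = -6 + (-7) = -13 -> in agreement
step 7: x = 2 + (8) = 10, y = -13 + (-2) = -15 -> in agreement
The whole run recomputes cleanly — no discrepancies.

no error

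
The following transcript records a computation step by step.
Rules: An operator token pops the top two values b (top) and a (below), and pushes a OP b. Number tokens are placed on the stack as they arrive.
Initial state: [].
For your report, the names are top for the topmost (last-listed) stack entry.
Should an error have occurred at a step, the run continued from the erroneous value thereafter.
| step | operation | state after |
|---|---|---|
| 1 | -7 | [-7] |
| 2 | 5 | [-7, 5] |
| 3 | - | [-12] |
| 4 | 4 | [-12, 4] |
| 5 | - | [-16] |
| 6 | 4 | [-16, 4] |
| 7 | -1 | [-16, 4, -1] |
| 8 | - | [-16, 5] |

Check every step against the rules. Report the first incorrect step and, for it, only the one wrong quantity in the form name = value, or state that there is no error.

no error

Step 1: push -7: top = -7 — matches.
Step 2: push 5: top = 5 — no discrepancy.
Step 3: -7 - 5 = -12 — agrees with the transcript.
Step 4: push 4: top = 4 — in agreement.
Step 5: -12 - 4 = -16 — matches.
Step 6: push 4: top = 4 — same as recorded.
Step 7: push -1: top = -1 — no discrepancy.
Step 8: 4 - -1 = 5 — confirmed correct.
All entries verified; no error found.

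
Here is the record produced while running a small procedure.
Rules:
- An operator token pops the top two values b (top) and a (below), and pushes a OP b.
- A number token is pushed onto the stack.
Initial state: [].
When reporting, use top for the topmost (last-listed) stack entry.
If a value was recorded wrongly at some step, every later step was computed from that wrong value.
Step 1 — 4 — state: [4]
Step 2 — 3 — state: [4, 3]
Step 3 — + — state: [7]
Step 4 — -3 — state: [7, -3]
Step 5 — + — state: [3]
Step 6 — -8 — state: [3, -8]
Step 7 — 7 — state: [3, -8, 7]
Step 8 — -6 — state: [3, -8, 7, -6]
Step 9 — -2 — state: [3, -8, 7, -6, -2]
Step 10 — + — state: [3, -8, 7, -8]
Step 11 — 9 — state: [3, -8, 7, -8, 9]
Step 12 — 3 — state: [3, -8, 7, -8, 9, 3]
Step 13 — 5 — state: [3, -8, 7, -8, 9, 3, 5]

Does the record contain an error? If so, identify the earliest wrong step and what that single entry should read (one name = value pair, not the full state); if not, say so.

Recomputing the run from the initial state:
step 1: [4]
step 2: [4, 3]
step 3: [7]
step 4: [7, -3]
step 5: [4]
step 6: [4, -8]
step 7: [4, -8, 7]
step 8: [4, -8, 7, -6]
step 9: [4, -8, 7, -6, -2]
step 10: [4, -8, 7, -8]
step 11: [4, -8, 7, -8, 9]
step 12: [4, -8, 7, -8, 9, 3]
step 13: [4, -8, 7, -8, 9, 3, 5]
The first disagreement with the record is at step 5, where the value should be top = 4.

step 5, top = 4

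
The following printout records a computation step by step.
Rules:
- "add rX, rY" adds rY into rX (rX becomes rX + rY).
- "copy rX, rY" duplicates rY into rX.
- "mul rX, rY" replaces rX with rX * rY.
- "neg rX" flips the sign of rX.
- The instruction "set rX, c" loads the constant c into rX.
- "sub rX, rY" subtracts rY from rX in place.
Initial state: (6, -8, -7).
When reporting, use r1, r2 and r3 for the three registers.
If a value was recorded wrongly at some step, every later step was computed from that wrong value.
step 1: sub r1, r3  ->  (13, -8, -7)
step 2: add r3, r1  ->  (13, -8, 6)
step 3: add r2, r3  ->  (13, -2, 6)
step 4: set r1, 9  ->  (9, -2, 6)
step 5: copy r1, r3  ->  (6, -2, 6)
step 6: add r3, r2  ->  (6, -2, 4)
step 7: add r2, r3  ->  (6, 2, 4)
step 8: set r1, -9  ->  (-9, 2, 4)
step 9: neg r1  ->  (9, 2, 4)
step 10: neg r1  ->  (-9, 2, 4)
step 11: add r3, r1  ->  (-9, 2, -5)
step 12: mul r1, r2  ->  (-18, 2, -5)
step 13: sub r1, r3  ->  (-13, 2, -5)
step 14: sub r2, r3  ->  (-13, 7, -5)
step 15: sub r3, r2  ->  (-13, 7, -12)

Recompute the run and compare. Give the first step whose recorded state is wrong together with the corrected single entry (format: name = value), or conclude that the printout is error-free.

Step 1: r1 = 6 - -7 = 13 — confirmed correct.
Step 2: r3 = -7 + 13 = 6 — exactly as logged.
Step 3: r2 = -8 + 6 = -2 — verified.
Step 4: r1 = 9 — verified.
Step 5: r1 = 6 — exactly as logged.
Step 6: r3 = 6 + -2 = 4 — exactly as logged.
Step 7: r2 = -2 + 4 = 2 — confirmed correct.
Step 8: r1 = -9 — consistent with the printout.
Step 9: r1 = -(-9) = 9 — verified.
Step 10: r1 = -(9) = -9 — confirmed correct.
Step 11: r3 = 4 + -9 = -5 — no discrepancy.
Step 12: r1 = -9 * 2 = -18 — matches.
Step 13: r1 = -18 - -5 = -13 — same as recorded.
Step 14: r2 = 2 - -5 = 7 — checks out.
Step 15: r3 = -5 - 7 = -12 — exactly as logged.
Nothing is out of place; the run is error-free.

no error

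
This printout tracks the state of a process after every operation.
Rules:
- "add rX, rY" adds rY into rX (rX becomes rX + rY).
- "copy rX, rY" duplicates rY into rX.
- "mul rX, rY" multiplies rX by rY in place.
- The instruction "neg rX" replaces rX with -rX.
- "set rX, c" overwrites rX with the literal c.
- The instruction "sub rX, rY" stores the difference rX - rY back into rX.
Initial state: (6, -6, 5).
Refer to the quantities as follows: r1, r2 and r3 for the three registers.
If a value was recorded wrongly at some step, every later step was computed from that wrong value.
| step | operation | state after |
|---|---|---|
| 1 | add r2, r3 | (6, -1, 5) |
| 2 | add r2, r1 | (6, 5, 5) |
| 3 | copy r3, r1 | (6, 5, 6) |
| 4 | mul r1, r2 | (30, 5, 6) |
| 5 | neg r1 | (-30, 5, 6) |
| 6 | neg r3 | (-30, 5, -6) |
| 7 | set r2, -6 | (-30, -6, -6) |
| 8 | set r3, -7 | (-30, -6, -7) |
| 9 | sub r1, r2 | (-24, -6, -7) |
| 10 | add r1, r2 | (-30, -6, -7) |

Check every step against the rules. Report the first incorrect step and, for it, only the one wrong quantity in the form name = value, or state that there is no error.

Step 1: r2 = -6 + 5 = -1 — checks out.
Step 2: r2 = -1 + 6 = 5 — no discrepancy.
Step 3: r3 = 6 — agrees with the printout.
Step 4: r1 = 6 * 5 = 30 — same as recorded.
Step 5: r1 = -(30) = -30 — verified.
Step 6: r3 = -(6) = -6 — same as recorded.
Step 7: r2 = -6 — checks out.
Step 8: r3 = -7 — consistent with the printout.
Step 9: r1 = -30 - -6 = -24 — consistent with the printout.
Step 10: r1 = -24 + -6 = -30 — confirmed correct.
The recomputation confirms every line.

no error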